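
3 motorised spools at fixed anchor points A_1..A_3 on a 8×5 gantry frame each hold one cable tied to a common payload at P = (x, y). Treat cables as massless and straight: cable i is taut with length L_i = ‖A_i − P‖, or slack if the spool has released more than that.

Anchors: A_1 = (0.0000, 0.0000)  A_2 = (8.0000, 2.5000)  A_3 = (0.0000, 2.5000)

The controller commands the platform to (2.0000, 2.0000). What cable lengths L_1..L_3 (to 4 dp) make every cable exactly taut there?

L_1 = √((0.0000−2.0000)² + (0.0000−2.0000)²) = 2.8284
L_2 = √((8.0000−2.0000)² + (2.5000−2.0000)²) = 6.0208
L_3 = √((0.0000−2.0000)² + (2.5000−2.0000)²) = 2.0616

(2.8284, 6.0208, 2.0616)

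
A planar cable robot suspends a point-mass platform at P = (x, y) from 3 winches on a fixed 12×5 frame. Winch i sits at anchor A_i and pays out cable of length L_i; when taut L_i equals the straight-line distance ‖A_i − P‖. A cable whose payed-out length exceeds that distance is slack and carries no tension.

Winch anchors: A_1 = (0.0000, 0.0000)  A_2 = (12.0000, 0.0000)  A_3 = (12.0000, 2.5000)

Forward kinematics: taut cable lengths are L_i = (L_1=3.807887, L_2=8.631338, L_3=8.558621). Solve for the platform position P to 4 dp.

(3.5000, 1.5000)

each cable: (A_i−P)·(A_i−P) = L_i²; let k_i = ‖A_i‖²−L_i²
k_1 = 0.0000+0.0000−14.5000 = -14.5000
row 1: -24.0000x + 0.0000y = -84.0000  (k_2=69.5000)
row 2: -24.0000x − 5.0000y = -91.5000  (k_3=77.0000)
Cramer on rows 1–2 → x = 3.5000, y = 1.5000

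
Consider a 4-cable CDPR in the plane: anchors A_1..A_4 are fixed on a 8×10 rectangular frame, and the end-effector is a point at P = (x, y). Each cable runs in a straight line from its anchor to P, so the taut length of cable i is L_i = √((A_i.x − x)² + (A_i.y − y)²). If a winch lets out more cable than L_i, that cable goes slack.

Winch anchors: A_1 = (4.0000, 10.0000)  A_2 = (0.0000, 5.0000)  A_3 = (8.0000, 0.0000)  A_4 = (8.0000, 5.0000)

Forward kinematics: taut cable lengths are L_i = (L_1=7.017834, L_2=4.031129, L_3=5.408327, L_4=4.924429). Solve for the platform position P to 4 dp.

each cable: (A_i−P)·(A_i−P) = L_i²; let k_i = ‖A_i‖²−L_i²
k_1 = 16.0000+100.0000−49.2500 = 66.7500
row 1: 8.0000x + 10.0000y = 58.0000  (k_2=8.7500)
row 2: -8.0000x + 20.0000y = 32.0000  (k_3=34.7500)
row 3: -8.0000x + 10.0000y = 2.0000  (k_4=64.7500)
Cramer on rows 1–2 → x = 3.5000, y = 3.0000
check cable 4: ‖A_4−P‖² = 24.2500 ≈ L_4² = 24.2500 ✓

(3.5000, 3.0000)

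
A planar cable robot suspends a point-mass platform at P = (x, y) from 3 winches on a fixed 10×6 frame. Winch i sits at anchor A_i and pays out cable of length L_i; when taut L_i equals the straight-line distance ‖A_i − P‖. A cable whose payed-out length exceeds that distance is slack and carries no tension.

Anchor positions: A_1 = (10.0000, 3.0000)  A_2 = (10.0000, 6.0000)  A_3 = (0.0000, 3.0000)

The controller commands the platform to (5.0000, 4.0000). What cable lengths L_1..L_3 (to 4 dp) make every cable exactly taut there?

(5.0990, 5.3852, 5.0990)

cable 1: Δx=5.0000, Δy=-1.0000; L_1 = √(Δx²+Δy²) = 5.0990
cable 2: Δx=5.0000, Δy=2.0000; L_2 = √(Δx²+Δy²) = 5.3852
cable 3: Δx=-5.0000, Δy=-1.0000; L_3 = √(Δx²+Δy²) = 5.0990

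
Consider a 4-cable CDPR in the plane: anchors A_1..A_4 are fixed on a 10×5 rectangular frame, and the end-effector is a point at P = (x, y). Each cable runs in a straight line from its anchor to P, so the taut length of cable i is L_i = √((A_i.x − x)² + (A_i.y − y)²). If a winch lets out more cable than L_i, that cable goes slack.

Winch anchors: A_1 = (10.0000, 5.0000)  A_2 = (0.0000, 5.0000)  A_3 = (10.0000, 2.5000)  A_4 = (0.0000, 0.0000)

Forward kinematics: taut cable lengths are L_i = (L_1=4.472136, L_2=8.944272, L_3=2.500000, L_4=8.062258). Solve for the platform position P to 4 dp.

(8.0000, 1.0000)

expand ‖A_i−P‖²=L_i² and subtract eq 1 (c_i ≔ ‖A_i‖²−L_i²)
c_1 = 100.0000+25.0000−20.0000 = 105.0000
eq1−eq2 → [20.0000  0.0000]·P = 160.0000
eq1−eq3 → [0.0000  5.0000]·P = 5.0000
eq1−eq4 → [20.0000  10.0000]·P = 170.0000
2×2 solve → P = (8.0000, 1.0000)
check cable 4: ‖A_4−P‖² = 65.0000 ≈ L_4² = 65.0000 ✓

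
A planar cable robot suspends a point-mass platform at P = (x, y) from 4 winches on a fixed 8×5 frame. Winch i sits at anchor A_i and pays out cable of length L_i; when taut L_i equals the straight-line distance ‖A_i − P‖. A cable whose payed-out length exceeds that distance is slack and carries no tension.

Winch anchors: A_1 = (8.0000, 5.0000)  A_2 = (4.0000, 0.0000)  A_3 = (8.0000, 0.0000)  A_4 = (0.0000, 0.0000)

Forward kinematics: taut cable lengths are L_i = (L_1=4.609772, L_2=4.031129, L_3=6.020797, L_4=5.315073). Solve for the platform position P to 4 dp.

(3.5000, 4.0000)

each cable: (A_i−P)·(A_i−P) = L_i²; let q_i = ‖A_i‖²−L_i²
q_1 = 64.0000+25.0000−21.2500 = 67.7500
row 1: 8.0000x + 10.0000y = 68.0000  (q_2=-0.2500)
row 2: 0.0000x + 10.0000y = 40.0000  (q_3=27.7500)
row 3: 16.0000x + 10.0000y = 96.0000  (q_4=-28.2500)
Cramer on rows 1–2 → x = 3.5000, y = 4.0000
check cable 4: ‖A_4−P‖² = 28.2500 ≈ L_4² = 28.2500 ✓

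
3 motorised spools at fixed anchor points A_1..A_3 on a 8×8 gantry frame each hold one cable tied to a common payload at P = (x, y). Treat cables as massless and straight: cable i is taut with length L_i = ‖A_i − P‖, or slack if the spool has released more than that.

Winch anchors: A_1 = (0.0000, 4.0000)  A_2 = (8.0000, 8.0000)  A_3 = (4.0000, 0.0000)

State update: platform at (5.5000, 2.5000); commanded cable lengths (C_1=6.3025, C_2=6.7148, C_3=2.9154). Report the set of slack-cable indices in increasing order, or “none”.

cable 1: √((-5.5000)²+(1.5000)²)=5.7009, C_1=6.3025: slack
cable 2: √((2.5000)²+(5.5000)²)=6.0415, C_2=6.7148: slack
cable 3: √((-1.5000)²+(-2.5000)²)=2.9155, C_3=2.9154: taut

1, 2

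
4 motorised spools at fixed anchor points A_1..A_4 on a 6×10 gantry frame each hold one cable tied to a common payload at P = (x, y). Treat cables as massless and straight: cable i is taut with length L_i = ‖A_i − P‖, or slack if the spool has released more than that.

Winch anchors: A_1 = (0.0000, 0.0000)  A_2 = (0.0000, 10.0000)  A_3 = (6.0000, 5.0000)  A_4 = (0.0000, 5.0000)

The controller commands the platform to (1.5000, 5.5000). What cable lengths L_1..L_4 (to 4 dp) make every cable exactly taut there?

L_1 = √((0.0000−1.5000)² + (0.0000−5.5000)²) = 5.7009
L_2 = √((0.0000−1.5000)² + (10.0000−5.5000)²) = 4.7434
L_3 = √((6.0000−1.5000)² + (5.0000−5.5000)²) = 4.5277
L_4 = √((0.0000−1.5000)² + (5.0000−5.5000)²) = 1.5811

(5.7009, 4.7434, 4.5277, 1.5811)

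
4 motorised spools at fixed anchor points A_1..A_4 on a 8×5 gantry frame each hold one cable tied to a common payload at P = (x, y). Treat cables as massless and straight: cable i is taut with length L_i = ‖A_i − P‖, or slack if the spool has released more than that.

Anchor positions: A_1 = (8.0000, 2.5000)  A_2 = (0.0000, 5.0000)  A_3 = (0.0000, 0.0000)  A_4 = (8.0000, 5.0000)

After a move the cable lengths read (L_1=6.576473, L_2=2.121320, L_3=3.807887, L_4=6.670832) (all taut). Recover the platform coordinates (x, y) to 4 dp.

circle eqns → linear via eq_j − eq_1; set k_j = A_j·A_j − L_j²
k_1 = 64.0000+6.2500−43.2500 = 27.0000
16.0000·x − 5.0000·y = k_1−k_2 = 6.5000
16.0000·x + 5.0000·y = k_1−k_3 = 41.5000
0.0000·x − 5.0000·y = k_1−k_4 = -17.5000
solve first two rows → x=1.5000, y=3.5000
check cable 4: ‖A_4−P‖² = 44.5000 ≈ L_4² = 44.5000 ✓

(1.5000, 3.5000)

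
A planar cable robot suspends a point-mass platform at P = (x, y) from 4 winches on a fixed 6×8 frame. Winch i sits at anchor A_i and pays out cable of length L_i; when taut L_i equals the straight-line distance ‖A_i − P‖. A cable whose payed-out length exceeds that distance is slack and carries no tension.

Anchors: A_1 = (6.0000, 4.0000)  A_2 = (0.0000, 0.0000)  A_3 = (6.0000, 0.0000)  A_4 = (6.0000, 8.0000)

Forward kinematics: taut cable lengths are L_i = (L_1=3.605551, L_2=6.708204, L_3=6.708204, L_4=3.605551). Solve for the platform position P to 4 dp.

circle eqns → linear via eq_j − eq_1; set q_j = A_j·A_j − L_j²
q_1 = 36.0000+16.0000−13.0000 = 39.0000
12.0000·x + 8.0000·y = q_1−q_2 = 84.0000
0.0000·x + 8.0000·y = q_1−q_3 = 48.0000
0.0000·x − 8.0000·y = q_1−q_4 = -48.0000
solve first two rows → x=3.0000, y=6.0000
check cable 4: ‖A_4−P‖² = 13.0000 ≈ L_4² = 13.0000 ✓

(3.0000, 6.0000)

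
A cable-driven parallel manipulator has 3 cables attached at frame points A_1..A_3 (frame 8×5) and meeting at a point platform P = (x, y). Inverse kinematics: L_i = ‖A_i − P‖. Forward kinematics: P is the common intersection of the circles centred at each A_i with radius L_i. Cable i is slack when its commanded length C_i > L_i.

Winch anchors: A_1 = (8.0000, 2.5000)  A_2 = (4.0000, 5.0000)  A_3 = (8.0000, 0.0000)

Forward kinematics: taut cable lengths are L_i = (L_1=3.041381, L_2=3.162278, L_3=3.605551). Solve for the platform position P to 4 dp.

(5.0000, 2.0000)

expand ‖A_i−P‖²=L_i² and subtract eq 1 (q_i ≔ ‖A_i‖²−L_i²)
q_1 = 64.0000+6.2500−9.2500 = 61.0000
eq1−eq2 → [8.0000  -5.0000]·P = 30.0000
eq1−eq3 → [0.0000  5.0000]·P = 10.0000
2×2 solve → P = (5.0000, 2.0000)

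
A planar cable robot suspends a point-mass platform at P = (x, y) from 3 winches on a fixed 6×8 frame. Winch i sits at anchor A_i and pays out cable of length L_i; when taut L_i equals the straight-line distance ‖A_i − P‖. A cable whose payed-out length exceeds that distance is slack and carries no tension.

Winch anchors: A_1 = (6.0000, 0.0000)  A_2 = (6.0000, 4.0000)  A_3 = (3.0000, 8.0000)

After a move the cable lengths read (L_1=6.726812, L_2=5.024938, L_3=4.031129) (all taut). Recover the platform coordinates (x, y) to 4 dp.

(1.0000, 4.5000)

each cable: (A_i−P)·(A_i−P) = L_i²; let k_i = ‖A_i‖²−L_i²
k_1 = 36.0000+0.0000−45.2500 = -9.2500
row 1: 0.0000x − 8.0000y = -36.0000  (k_2=26.7500)
row 2: 6.0000x − 16.0000y = -66.0000  (k_3=56.7500)
Cramer on rows 1–2 → x = 1.0000, y = 4.5000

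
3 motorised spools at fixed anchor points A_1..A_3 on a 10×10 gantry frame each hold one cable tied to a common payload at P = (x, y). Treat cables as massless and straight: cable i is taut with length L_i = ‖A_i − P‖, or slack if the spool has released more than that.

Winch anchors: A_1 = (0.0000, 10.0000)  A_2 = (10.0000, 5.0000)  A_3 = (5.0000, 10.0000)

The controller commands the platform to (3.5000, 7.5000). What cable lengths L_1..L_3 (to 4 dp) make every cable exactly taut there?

(4.3012, 6.9642, 2.9155)

cable 1: Δx=-3.5000, Δy=2.5000; L_1 = √(Δx²+Δy²) = 4.3012
cable 2: Δx=6.5000, Δy=-2.5000; L_2 = √(Δx²+Δy²) = 6.9642
cable 3: Δx=1.5000, Δy=2.5000; L_3 = √(Δx²+Δy²) = 2.9155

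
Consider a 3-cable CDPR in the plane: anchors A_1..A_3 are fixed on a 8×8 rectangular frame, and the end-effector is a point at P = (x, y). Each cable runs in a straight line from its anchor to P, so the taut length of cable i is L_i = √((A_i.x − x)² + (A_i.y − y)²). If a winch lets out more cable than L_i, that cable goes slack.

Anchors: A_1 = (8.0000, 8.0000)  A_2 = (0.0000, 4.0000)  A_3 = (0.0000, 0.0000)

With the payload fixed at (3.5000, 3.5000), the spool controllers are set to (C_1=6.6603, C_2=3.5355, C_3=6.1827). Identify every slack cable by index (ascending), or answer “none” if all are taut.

1, 3

i=1: geometric 6.3640 vs commanded 6.6603 ⇒ slack
i=2: geometric 3.5355 vs commanded 3.5355 ⇒ taut
i=3: geometric 4.9497 vs commanded 6.1827 ⇒ slack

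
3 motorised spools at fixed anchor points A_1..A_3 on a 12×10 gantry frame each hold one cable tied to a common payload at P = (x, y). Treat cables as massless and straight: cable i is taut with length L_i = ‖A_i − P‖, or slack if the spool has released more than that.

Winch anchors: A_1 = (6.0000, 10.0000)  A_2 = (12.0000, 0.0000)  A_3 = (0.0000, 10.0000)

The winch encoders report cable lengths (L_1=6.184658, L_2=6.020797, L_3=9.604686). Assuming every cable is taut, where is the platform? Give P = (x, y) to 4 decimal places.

circle eqns → linear via eq_j − eq_1; set k_j = A_j·A_j − L_j²
k_1 = 36.0000+100.0000−38.2500 = 97.7500
-12.0000·x + 20.0000·y = k_1−k_2 = -10.0000
12.0000·x + 0.0000·y = k_1−k_3 = 90.0000
solve first two rows → x=7.5000, y=4.0000

(7.5000, 4.0000)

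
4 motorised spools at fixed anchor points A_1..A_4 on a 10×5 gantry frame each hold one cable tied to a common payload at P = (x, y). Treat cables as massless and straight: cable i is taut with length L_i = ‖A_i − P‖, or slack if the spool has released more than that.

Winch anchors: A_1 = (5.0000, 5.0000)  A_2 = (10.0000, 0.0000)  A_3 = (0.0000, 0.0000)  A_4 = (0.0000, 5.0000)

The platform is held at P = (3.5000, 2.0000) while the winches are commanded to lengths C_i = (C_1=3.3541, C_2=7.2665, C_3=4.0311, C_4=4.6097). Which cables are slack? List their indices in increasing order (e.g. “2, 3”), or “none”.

i=1: geometric 3.3541 vs commanded 3.3541 ⇒ taut
i=2: geometric 6.8007 vs commanded 7.2665 ⇒ slack
i=3: geometric 4.0311 vs commanded 4.0311 ⇒ taut
i=4: geometric 4.6098 vs commanded 4.6097 ⇒ taut

2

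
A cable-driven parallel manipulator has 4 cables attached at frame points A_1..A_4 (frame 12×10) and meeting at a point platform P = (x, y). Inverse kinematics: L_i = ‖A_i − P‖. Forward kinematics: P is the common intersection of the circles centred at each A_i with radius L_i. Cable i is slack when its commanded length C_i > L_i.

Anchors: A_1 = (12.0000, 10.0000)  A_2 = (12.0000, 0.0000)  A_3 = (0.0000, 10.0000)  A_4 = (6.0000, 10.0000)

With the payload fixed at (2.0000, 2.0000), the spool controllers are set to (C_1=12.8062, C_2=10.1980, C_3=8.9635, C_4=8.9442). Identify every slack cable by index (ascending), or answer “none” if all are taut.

cable 1: L_1 = ‖A_1−P‖ = 12.8062;  C_1 = 12.8062 → taut
cable 2: L_2 = ‖A_2−P‖ = 10.1980;  C_2 = 10.1980 → taut
cable 3: L_3 = ‖A_3−P‖ = 8.2462;  C_3 = 8.9635 → slack
cable 4: L_4 = ‖A_4−P‖ = 8.9443;  C_4 = 8.9442 → taut

3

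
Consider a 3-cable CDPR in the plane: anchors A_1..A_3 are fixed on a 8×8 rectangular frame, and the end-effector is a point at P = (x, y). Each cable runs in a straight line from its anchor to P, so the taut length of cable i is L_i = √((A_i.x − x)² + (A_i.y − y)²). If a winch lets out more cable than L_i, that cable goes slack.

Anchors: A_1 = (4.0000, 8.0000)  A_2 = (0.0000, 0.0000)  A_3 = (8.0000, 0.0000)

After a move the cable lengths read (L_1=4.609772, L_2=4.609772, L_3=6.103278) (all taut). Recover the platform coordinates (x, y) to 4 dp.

circle eqns → linear via eq_j − eq_1; set c_j = A_j·A_j − L_j²
c_1 = 16.0000+64.0000−21.2500 = 58.7500
8.0000·x + 16.0000·y = c_1−c_2 = 80.0000
-8.0000·x + 16.0000·y = c_1−c_3 = 32.0000
solve first two rows → x=3.0000, y=3.5000

(3.0000, 3.5000)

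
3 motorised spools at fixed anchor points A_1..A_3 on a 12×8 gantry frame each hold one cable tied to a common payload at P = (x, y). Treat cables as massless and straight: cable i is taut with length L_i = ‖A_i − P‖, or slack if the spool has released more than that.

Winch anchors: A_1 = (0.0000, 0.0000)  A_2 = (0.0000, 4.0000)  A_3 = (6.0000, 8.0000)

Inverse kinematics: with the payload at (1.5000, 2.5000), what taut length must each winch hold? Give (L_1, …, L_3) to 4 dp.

L_1: Δ = A_1−P = (-1.5000, -2.5000) → ‖Δ‖ = √8.5000 = 2.9155
L_2: Δ = A_2−P = (-1.5000, 1.5000) → ‖Δ‖ = √4.5000 = 2.1213
L_3: Δ = A_3−P = (4.5000, 5.5000) → ‖Δ‖ = √50.5000 = 7.1063

(2.9155, 2.1213, 7.1063)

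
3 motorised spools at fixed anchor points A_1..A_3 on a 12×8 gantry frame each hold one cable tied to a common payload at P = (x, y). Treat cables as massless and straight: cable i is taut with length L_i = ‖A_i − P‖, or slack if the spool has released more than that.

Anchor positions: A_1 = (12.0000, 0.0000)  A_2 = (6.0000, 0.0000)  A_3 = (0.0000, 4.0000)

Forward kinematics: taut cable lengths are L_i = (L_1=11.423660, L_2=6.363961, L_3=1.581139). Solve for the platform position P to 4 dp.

each cable: (A_i−P)·(A_i−P) = L_i²; let q_i = ‖A_i‖²−L_i²
q_1 = 144.0000+0.0000−130.5000 = 13.5000
row 1: 12.0000x + 0.0000y = 18.0000  (q_2=-4.5000)
row 2: 24.0000x − 8.0000y = 0.0000  (q_3=13.5000)
Cramer on rows 1–2 → x = 1.5000, y = 4.5000

(1.5000, 4.5000)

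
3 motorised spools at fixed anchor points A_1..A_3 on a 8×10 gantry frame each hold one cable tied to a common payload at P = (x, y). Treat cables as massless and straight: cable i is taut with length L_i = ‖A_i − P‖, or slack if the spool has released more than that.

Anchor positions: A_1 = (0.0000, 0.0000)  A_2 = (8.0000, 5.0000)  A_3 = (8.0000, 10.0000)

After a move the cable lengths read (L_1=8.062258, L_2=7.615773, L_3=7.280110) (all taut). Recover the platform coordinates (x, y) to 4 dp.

each cable: (A_i−P)·(A_i−P) = L_i²; let c_i = ‖A_i‖²−L_i²
c_1 = 0.0000+0.0000−65.0000 = -65.0000
row 1: -16.0000x − 10.0000y = -96.0000  (c_2=31.0000)
row 2: -16.0000x − 20.0000y = -176.0000  (c_3=111.0000)
Cramer on rows 1–2 → x = 1.0000, y = 8.0000

(1.0000, 8.0000)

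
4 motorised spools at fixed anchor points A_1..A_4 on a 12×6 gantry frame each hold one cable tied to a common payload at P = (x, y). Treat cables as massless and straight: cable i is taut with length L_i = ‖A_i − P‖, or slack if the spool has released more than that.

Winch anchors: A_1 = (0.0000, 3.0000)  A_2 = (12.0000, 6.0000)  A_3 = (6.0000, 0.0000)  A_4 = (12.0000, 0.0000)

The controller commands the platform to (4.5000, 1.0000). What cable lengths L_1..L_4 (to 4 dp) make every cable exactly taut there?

cable 1: Δx=-4.5000, Δy=2.0000; L_1 = √(Δx²+Δy²) = 4.9244
cable 2: Δx=7.5000, Δy=5.0000; L_2 = √(Δx²+Δy²) = 9.0139
cable 3: Δx=1.5000, Δy=-1.0000; L_3 = √(Δx²+Δy²) = 1.8028
cable 4: Δx=7.5000, Δy=-1.0000; L_4 = √(Δx²+Δy²) = 7.5664

(4.9244, 9.0139, 1.8028, 7.5664)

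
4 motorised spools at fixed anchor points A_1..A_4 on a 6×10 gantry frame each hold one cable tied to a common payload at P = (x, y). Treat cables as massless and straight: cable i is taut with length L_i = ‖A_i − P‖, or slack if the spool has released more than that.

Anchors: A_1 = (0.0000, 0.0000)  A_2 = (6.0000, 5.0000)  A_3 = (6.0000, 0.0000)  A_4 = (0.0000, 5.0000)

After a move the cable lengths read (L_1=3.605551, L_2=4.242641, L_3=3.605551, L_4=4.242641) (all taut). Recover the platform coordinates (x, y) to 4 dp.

(3.0000, 2.0000)

expand ‖A_i−P‖²=L_i² and subtract eq 1 (q_i ≔ ‖A_i‖²−L_i²)
q_1 = 0.0000+0.0000−13.0000 = -13.0000
eq1−eq2 → [-12.0000  -10.0000]·P = -56.0000
eq1−eq3 → [-12.0000  0.0000]·P = -36.0000
eq1−eq4 → [0.0000  -10.0000]·P = -20.0000
2×2 solve → P = (3.0000, 2.0000)
check cable 4: ‖A_4−P‖² = 18.0000 ≈ L_4² = 18.0000 ✓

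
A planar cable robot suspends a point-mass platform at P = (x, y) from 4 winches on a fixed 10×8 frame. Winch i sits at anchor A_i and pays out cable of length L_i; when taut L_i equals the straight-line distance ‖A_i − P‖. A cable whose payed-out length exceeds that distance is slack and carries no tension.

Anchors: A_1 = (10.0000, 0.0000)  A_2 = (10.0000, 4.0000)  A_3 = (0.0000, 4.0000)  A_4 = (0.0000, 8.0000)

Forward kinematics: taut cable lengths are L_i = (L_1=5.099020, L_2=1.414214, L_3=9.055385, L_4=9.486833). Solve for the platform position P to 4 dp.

expand ‖A_i−P‖²=L_i² and subtract eq 1 (k_i ≔ ‖A_i‖²−L_i²)
k_1 = 100.0000+0.0000−26.0000 = 74.0000
eq1−eq2 → [0.0000  -8.0000]·P = -40.0000
eq1−eq3 → [20.0000  -8.0000]·P = 140.0000
eq1−eq4 → [20.0000  -16.0000]·P = 100.0000
2×2 solve → P = (9.0000, 5.0000)
check cable 4: ‖A_4−P‖² = 90.0000 ≈ L_4² = 90.0000 ✓

(9.0000, 5.0000)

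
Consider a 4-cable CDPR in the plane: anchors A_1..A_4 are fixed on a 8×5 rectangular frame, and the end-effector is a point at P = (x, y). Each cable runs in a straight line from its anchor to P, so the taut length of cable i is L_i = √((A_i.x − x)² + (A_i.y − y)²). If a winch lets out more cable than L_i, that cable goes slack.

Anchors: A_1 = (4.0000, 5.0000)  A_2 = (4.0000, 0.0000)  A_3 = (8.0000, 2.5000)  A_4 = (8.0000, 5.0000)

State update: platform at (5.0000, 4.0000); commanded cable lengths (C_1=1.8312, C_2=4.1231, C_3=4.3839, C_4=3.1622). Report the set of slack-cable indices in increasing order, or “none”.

i=1: geometric 1.4142 vs commanded 1.8312 ⇒ slack
i=2: geometric 4.1231 vs commanded 4.1231 ⇒ taut
i=3: geometric 3.3541 vs commanded 4.3839 ⇒ slack
i=4: geometric 3.1623 vs commanded 3.1622 ⇒ taut

1, 3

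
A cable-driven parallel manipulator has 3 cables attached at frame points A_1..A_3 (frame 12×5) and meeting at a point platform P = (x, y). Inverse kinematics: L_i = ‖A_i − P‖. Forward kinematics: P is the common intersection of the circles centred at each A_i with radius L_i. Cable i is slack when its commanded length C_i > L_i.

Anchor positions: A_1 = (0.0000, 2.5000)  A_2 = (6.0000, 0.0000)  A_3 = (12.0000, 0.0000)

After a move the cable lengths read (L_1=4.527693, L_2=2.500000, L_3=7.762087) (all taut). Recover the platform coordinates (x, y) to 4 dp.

each cable: (A_i−P)·(A_i−P) = L_i²; let q_i = ‖A_i‖²−L_i²
q_1 = 0.0000+6.2500−20.5000 = -14.2500
row 1: -12.0000x + 5.0000y = -44.0000  (q_2=29.7500)
row 2: -24.0000x + 5.0000y = -98.0000  (q_3=83.7500)
Cramer on rows 1–2 → x = 4.5000, y = 2.0000

(4.5000, 2.0000)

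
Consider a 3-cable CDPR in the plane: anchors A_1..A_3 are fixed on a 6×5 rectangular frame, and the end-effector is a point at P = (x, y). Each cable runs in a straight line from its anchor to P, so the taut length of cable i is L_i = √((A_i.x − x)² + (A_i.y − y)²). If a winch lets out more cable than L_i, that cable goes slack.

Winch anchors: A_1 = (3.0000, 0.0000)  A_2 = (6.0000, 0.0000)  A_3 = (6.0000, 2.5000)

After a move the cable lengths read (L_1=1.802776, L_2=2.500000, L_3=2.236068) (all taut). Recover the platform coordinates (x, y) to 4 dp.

(4.0000, 1.5000)

circle eqns → linear via eq_j − eq_1; set c_j = A_j·A_j − L_j²
c_1 = 9.0000+0.0000−3.2500 = 5.7500
-6.0000·x + 0.0000·y = c_1−c_2 = -24.0000
-6.0000·x − 5.0000·y = c_1−c_3 = -31.5000
solve first two rows → x=4.0000, y=1.5000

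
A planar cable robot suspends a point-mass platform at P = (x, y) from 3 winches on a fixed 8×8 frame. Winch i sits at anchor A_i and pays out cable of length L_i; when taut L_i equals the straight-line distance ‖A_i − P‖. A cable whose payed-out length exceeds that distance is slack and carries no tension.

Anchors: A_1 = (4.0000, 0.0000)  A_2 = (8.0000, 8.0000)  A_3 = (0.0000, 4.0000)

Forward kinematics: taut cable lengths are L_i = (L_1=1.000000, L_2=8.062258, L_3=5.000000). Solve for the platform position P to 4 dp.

expand ‖A_i−P‖²=L_i² and subtract eq 1 (k_i ≔ ‖A_i‖²−L_i²)
k_1 = 16.0000+0.0000−1.0000 = 15.0000
eq1−eq2 → [-8.0000  -16.0000]·P = -48.0000
eq1−eq3 → [8.0000  -8.0000]·P = 24.0000
2×2 solve → P = (4.0000, 1.0000)

(4.0000, 1.0000)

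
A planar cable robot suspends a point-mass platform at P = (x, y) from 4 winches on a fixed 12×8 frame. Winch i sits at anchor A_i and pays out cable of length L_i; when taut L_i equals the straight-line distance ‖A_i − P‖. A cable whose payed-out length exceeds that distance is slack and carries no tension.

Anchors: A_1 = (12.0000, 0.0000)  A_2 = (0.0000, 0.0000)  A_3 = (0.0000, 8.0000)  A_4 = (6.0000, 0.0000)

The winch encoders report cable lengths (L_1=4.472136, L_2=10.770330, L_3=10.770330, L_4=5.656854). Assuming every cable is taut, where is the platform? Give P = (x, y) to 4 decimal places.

(10.0000, 4.0000)

each cable: (A_i−P)·(A_i−P) = L_i²; let c_i = ‖A_i‖²−L_i²
c_1 = 144.0000+0.0000−20.0000 = 124.0000
row 1: 24.0000x + 0.0000y = 240.0000  (c_2=-116.0000)
row 2: 24.0000x − 16.0000y = 176.0000  (c_3=-52.0000)
row 3: 12.0000x + 0.0000y = 120.0000  (c_4=4.0000)
Cramer on rows 1–2 → x = 10.0000, y = 4.0000
check cable 4: ‖A_4−P‖² = 32.0000 ≈ L_4² = 32.0000 ✓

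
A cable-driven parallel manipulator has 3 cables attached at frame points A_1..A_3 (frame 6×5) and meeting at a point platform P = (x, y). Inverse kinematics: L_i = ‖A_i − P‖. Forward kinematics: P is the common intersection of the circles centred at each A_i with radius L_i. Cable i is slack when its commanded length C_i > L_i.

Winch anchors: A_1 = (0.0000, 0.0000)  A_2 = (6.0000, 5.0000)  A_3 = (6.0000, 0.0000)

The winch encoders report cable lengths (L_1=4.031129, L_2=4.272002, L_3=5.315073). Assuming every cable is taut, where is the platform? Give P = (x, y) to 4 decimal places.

circle eqns → linear via eq_j − eq_1; set c_j = A_j·A_j − L_j²
c_1 = 0.0000+0.0000−16.2500 = -16.2500
-12.0000·x − 10.0000·y = c_1−c_2 = -59.0000
-12.0000·x + 0.0000·y = c_1−c_3 = -24.0000
solve first two rows → x=2.0000, y=3.5000

(2.0000, 3.5000)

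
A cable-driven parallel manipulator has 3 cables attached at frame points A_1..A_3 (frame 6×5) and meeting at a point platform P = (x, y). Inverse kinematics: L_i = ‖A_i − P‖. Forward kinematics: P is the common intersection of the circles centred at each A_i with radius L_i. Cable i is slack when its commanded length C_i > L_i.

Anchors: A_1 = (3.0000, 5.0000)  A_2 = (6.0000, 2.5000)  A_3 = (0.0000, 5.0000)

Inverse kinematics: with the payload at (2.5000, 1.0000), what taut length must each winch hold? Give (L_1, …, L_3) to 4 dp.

(4.0311, 3.8079, 4.7170)

cable 1: Δx=0.5000, Δy=4.0000; L_1 = √(Δx²+Δy²) = 4.0311
cable 2: Δx=3.5000, Δy=1.5000; L_2 = √(Δx²+Δy²) = 3.8079
cable 3: Δx=-2.5000, Δy=4.0000; L_3 = √(Δx²+Δy²) = 4.7170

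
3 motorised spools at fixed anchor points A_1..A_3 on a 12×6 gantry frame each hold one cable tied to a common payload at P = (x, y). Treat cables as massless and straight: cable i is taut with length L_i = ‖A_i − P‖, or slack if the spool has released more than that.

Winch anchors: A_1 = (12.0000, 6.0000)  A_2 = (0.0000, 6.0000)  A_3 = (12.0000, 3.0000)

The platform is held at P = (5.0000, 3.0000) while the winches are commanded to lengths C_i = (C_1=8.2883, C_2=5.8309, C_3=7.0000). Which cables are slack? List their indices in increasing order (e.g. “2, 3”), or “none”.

1

i=1: geometric 7.6158 vs commanded 8.2883 ⇒ slack
i=2: geometric 5.8310 vs commanded 5.8309 ⇒ taut
i=3: geometric 7.0000 vs commanded 7.0000 ⇒ taut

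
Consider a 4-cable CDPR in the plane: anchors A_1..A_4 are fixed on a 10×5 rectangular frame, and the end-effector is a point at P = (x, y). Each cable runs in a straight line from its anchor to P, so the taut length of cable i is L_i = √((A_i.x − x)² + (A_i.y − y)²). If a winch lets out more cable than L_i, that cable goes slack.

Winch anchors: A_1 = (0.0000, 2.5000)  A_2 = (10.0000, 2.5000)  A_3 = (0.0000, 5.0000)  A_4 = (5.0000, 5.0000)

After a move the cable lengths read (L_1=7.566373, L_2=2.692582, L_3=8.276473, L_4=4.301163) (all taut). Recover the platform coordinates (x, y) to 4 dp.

(7.5000, 1.5000)

each cable: (A_i−P)·(A_i−P) = L_i²; let c_i = ‖A_i‖²−L_i²
c_1 = 0.0000+6.2500−57.2500 = -51.0000
row 1: -20.0000x + 0.0000y = -150.0000  (c_2=99.0000)
row 2: 0.0000x − 5.0000y = -7.5000  (c_3=-43.5000)
row 3: -10.0000x − 5.0000y = -82.5000  (c_4=31.5000)
Cramer on rows 1–2 → x = 7.5000, y = 1.5000
check cable 4: ‖A_4−P‖² = 18.5000 ≈ L_4² = 18.5000 ✓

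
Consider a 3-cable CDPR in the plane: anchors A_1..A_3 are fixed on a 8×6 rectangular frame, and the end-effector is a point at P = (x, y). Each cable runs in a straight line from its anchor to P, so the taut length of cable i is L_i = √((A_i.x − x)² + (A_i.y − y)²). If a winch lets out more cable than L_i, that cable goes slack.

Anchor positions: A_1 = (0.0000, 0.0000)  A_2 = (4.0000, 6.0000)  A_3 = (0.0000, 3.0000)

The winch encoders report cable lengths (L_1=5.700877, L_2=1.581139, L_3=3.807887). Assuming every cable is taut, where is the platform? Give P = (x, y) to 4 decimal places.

(3.5000, 4.5000)

circle eqns → linear via eq_j − eq_1; set q_j = A_j·A_j − L_j²
q_1 = 0.0000+0.0000−32.5000 = -32.5000
-8.0000·x − 12.0000·y = q_1−q_2 = -82.0000
0.0000·x − 6.0000·y = q_1−q_3 = -27.0000
solve first two rows → x=3.5000, y=4.5000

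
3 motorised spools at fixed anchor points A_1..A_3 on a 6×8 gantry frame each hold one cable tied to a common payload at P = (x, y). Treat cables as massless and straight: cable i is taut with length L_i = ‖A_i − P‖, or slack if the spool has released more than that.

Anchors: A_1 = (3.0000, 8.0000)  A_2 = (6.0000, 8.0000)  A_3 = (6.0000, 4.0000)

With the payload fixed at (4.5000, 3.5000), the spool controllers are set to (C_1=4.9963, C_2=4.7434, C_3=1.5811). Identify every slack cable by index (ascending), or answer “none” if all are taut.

1

cable 1: L_1 = ‖A_1−P‖ = 4.7434;  C_1 = 4.9963 → slack
cable 2: L_2 = ‖A_2−P‖ = 4.7434;  C_2 = 4.7434 → taut
cable 3: L_3 = ‖A_3−P‖ = 1.5811;  C_3 = 1.5811 → taut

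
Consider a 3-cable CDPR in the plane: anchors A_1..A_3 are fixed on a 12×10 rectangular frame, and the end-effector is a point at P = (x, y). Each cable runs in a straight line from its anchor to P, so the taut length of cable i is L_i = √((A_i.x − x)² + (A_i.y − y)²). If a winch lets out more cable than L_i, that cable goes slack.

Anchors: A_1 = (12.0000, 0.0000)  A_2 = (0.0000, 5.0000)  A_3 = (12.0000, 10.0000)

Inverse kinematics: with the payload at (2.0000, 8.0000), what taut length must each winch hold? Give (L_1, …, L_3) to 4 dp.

L_1: Δ = A_1−P = (10.0000, -8.0000) → ‖Δ‖ = √164.0000 = 12.8062
L_2: Δ = A_2−P = (-2.0000, -3.0000) → ‖Δ‖ = √13.0000 = 3.6056
L_3: Δ = A_3−P = (10.0000, 2.0000) → ‖Δ‖ = √104.0000 = 10.1980

(12.8062, 3.6056, 10.1980)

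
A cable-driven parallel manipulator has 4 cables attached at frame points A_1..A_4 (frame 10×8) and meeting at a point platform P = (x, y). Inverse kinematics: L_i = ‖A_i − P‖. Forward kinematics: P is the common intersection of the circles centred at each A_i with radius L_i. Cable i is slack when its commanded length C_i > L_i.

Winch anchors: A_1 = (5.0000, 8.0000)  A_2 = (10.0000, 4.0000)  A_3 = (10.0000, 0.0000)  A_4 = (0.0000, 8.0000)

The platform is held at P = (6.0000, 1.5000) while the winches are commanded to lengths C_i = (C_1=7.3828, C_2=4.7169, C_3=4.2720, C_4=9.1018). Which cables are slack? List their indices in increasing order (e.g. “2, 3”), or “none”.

cable 1: L_1 = ‖A_1−P‖ = 6.5765;  C_1 = 7.3828 → slack
cable 2: L_2 = ‖A_2−P‖ = 4.7170;  C_2 = 4.7169 → taut
cable 3: L_3 = ‖A_3−P‖ = 4.2720;  C_3 = 4.2720 → taut
cable 4: L_4 = ‖A_4−P‖ = 8.8459;  C_4 = 9.1018 → slack

1, 4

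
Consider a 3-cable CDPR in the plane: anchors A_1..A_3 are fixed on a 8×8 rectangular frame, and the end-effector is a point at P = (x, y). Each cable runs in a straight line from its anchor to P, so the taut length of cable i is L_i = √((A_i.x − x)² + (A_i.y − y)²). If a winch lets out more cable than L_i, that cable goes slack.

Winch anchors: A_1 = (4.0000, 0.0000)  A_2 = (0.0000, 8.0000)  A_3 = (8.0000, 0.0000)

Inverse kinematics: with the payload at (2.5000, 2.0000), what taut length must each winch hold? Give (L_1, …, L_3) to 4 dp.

(2.5000, 6.5000, 5.8523)

L_1 = √((4.0000−2.5000)² + (0.0000−2.0000)²) = 2.5000
L_2 = √((0.0000−2.5000)² + (8.0000−2.0000)²) = 6.5000
L_3 = √((8.0000−2.5000)² + (0.0000−2.0000)²) = 5.8523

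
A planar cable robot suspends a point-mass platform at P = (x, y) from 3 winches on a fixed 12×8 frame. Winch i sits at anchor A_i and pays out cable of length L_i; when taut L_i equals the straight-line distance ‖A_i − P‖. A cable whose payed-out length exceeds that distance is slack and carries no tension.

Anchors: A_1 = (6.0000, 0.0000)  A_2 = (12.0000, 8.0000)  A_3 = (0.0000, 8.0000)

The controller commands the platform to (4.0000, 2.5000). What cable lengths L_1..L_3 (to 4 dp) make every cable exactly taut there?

cable 1: Δx=2.0000, Δy=-2.5000; L_1 = √(Δx²+Δy²) = 3.2016
cable 2: Δx=8.0000, Δy=5.5000; L_2 = √(Δx²+Δy²) = 9.7082
cable 3: Δx=-4.0000, Δy=5.5000; L_3 = √(Δx²+Δy²) = 6.8007

(3.2016, 9.7082, 6.8007)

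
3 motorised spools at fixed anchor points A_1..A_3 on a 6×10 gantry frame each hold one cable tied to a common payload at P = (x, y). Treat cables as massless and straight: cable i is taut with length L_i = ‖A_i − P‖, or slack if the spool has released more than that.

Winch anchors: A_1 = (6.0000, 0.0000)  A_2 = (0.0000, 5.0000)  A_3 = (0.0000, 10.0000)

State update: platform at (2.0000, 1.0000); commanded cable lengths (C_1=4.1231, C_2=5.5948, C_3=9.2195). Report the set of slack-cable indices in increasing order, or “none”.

cable 1: L_1 = ‖A_1−P‖ = 4.1231;  C_1 = 4.1231 → taut
cable 2: L_2 = ‖A_2−P‖ = 4.4721;  C_2 = 5.5948 → slack
cable 3: L_3 = ‖A_3−P‖ = 9.2195;  C_3 = 9.2195 → taut

2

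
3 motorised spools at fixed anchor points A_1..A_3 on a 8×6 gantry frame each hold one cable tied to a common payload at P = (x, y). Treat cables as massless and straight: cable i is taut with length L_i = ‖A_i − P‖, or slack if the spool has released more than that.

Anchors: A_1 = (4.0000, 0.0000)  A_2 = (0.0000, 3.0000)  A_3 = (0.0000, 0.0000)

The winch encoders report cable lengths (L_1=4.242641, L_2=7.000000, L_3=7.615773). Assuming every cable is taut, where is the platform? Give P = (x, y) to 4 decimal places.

(7.0000, 3.0000)

circle eqns → linear via eq_j − eq_1; set c_j = A_j·A_j − L_j²
c_1 = 16.0000+0.0000−18.0000 = -2.0000
8.0000·x − 6.0000·y = c_1−c_2 = 38.0000
8.0000·x + 0.0000·y = c_1−c_3 = 56.0000
solve first two rows → x=7.0000, y=3.0000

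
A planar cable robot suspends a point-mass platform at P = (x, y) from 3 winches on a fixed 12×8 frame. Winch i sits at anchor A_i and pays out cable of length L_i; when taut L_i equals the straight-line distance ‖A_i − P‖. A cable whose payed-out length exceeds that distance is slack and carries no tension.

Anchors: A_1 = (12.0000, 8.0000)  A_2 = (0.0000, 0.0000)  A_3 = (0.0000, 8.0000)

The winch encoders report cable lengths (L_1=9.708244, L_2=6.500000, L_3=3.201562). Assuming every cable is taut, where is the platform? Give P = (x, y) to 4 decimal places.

expand ‖A_i−P‖²=L_i² and subtract eq 1 (c_i ≔ ‖A_i‖²−L_i²)
c_1 = 144.0000+64.0000−94.2500 = 113.7500
eq1−eq2 → [24.0000  16.0000]·P = 156.0000
eq1−eq3 → [24.0000  0.0000]·P = 60.0000
2×2 solve → P = (2.5000, 6.0000)

(2.5000, 6.0000)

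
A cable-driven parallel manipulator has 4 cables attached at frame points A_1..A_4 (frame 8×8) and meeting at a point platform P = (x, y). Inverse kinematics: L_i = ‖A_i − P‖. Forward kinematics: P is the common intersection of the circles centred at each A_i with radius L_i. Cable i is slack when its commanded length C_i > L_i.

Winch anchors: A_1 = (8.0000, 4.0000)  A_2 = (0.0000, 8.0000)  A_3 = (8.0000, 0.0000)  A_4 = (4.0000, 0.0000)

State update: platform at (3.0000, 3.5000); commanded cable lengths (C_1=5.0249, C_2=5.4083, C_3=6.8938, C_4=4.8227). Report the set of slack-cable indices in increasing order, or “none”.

cable 1: √((5.0000)²+(0.5000)²)=5.0249, C_1=5.0249: taut
cable 2: √((-3.0000)²+(4.5000)²)=5.4083, C_2=5.4083: taut
cable 3: √((5.0000)²+(-3.5000)²)=6.1033, C_3=6.8938: slack
cable 4: √((1.0000)²+(-3.5000)²)=3.6401, C_4=4.8227: slack

3, 4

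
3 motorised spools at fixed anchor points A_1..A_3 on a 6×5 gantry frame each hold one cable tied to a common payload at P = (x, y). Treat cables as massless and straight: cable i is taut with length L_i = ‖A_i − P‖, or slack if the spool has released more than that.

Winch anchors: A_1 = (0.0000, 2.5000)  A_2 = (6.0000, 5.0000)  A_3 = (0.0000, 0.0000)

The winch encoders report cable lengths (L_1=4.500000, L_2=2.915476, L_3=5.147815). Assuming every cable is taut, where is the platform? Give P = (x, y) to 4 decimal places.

(4.5000, 2.5000)

circle eqns → linear via eq_j − eq_1; set k_j = A_j·A_j − L_j²
k_1 = 0.0000+6.2500−20.2500 = -14.0000
-12.0000·x − 5.0000·y = k_1−k_2 = -66.5000
0.0000·x + 5.0000·y = k_1−k_3 = 12.5000
solve first two rows → x=4.5000, y=2.5000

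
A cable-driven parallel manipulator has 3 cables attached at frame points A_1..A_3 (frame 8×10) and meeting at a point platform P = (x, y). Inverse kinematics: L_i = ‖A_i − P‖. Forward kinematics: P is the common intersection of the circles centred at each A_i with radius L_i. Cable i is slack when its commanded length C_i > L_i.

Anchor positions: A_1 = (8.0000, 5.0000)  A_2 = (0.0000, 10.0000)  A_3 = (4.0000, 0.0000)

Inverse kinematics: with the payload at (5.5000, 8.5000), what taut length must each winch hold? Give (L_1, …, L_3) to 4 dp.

L_1 = √((8.0000−5.5000)² + (5.0000−8.5000)²) = 4.3012
L_2 = √((0.0000−5.5000)² + (10.0000−8.5000)²) = 5.7009
L_3 = √((4.0000−5.5000)² + (0.0000−8.5000)²) = 8.6313

(4.3012, 5.7009, 8.6313)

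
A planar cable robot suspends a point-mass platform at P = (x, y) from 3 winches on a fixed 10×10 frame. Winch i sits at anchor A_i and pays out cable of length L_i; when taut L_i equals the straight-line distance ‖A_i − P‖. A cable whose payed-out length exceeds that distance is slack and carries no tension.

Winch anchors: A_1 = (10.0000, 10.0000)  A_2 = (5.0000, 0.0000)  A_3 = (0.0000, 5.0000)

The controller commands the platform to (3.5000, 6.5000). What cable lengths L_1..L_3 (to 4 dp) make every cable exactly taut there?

(7.3824, 6.6708, 3.8079)

cable 1: Δx=6.5000, Δy=3.5000; L_1 = √(Δx²+Δy²) = 7.3824
cable 2: Δx=1.5000, Δy=-6.5000; L_2 = √(Δx²+Δy²) = 6.6708
cable 3: Δx=-3.5000, Δy=-1.5000; L_3 = √(Δx²+Δy²) = 3.8079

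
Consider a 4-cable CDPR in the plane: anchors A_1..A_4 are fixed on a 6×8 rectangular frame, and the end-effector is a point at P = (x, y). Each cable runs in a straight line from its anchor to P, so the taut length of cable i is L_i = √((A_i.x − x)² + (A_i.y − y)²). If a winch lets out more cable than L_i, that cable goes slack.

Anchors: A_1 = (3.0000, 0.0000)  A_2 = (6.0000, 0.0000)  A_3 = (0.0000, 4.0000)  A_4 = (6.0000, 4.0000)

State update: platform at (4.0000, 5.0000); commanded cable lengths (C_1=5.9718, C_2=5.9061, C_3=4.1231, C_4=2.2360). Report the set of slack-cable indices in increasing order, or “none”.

cable 1: L_1 = ‖A_1−P‖ = 5.0990;  C_1 = 5.9718 → slack
cable 2: L_2 = ‖A_2−P‖ = 5.3852;  C_2 = 5.9061 → slack
cable 3: L_3 = ‖A_3−P‖ = 4.1231;  C_3 = 4.1231 → taut
cable 4: L_4 = ‖A_4−P‖ = 2.2361;  C_4 = 2.2360 → taut

1, 2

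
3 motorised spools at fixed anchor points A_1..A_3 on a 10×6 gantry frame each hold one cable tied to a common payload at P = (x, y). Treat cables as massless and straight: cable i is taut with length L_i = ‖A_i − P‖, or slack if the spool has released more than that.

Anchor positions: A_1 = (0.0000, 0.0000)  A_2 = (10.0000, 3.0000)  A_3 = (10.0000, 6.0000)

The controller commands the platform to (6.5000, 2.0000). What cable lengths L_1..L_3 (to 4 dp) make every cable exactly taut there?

(6.8007, 3.6401, 5.3151)

L_1 = √((0.0000−6.5000)² + (0.0000−2.0000)²) = 6.8007
L_2 = √((10.0000−6.5000)² + (3.0000−2.0000)²) = 3.6401
L_3 = √((10.0000−6.5000)² + (6.0000−2.0000)²) = 5.3151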